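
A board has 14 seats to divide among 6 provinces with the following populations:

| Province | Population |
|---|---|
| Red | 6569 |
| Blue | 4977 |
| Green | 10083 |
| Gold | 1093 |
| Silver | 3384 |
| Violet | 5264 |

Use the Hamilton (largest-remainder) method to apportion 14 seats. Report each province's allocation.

Red 3, Blue 2, Green 5, Gold 0, Silver 2, Violet 2

Standard divisor: 31370 ÷ 14 ≈ 2240.714.
Standard quotas: Red 2.9317, Blue 2.2212, Green 4.4999, Gold 0.4878, Silver 1.5102, Violet 2.3493.
Lower quotas: Red 2, Blue 2, Green 4, Gold 0, Silver 1, Violet 2 (sum 11, leaving 3 seats).
Remainders in descending order: Red 0.9317, Silver 0.5102, Green 0.4999, Gold 0.4878, Violet 0.3493, Blue 0.2212.
The surplus seats go to Red, Silver, Green.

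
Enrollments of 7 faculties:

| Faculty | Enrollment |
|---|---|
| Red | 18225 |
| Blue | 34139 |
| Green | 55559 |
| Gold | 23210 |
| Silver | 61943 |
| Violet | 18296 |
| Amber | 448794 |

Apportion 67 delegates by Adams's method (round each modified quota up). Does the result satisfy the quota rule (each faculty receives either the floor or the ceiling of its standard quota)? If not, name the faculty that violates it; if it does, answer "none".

Standard quotas: Red 1.850, Blue 3.465, Green 5.639, Gold 2.356, Silver 6.287, Violet 1.857, Amber 45.548.
Adams allocation: Red 2, Blue 4, Green 6, Gold 3, Silver 6, Violet 2, Amber 44.
Amber has quota 45.548 (lower 45, upper 46) but receives 44 — outside the quota interval.

Amber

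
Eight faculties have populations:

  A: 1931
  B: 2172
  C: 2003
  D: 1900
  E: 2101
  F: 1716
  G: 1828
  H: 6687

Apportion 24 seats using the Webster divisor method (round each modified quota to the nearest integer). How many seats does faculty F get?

Standard divisor 20338/24 ≈ 847.417; standard quotas: A 2.279, B 2.563, C 2.364, D 2.242, E 2.479, F 2.025, G 2.157, H 7.891.
Rounding to the nearest integer gives 2, 3, 2, 2, 2, 2, 2, 8 = 23 seats, so the divisor must be adjusted.
With modified divisor 820: modified quotas A 2.355, B 2.649, C 2.443, D 2.317, E 2.562, F 2.093, G 2.229, H 8.155.
Rounding to the nearest integer: A 2, B 3, C 2, D 2, E 3, F 2, G 2, H 8 (total 24).
F receives 2.

2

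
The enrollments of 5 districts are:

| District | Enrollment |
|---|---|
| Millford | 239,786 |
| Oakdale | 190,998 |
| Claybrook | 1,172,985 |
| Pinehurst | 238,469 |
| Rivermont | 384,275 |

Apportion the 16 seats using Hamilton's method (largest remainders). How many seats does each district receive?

Millford: 2, Oakdale: 1, Claybrook: 8, Pinehurst: 2, Rivermont: 3

The standard divisor is 2226513/16 ≈ 139157.062.
Standard quotas: Millford 1.7231, Oakdale 1.3725, Claybrook 8.4292, Pinehurst 1.7137, Rivermont 2.7614.
Lower quotas: Millford 1, Oakdale 1, Claybrook 8, Pinehurst 1, Rivermont 2 (sum 13, leaving 3 seats).
Remainders in descending order: Rivermont 0.7614, Millford 0.7231, Pinehurst 0.7137, Claybrook 0.4292, Oakdale 0.3725.
The surplus seats go to Rivermont, Millford, Pinehurst.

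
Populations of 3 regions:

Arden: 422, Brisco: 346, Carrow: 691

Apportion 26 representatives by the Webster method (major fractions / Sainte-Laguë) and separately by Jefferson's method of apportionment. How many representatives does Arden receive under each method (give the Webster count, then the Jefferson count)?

Webster: Arden 8, Brisco 6, Carrow 12.
Jefferson: Arden 7, Brisco 6, Carrow 13.
Arden gets 8 under Webster and 7 under Jefferson.

8 and 7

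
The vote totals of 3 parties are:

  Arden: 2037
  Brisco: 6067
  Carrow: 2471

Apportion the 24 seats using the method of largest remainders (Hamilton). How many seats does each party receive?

The standard divisor is 10575/24 ≈ 440.625.
Standard quotas: Arden 4.6230, Brisco 13.7691, Carrow 5.6079.
Lower quotas: Arden 4, Brisco 13, Carrow 5 (sum 22, leaving 2 seats).
Remainders in descending order: Brisco 0.7691, Arden 0.6230, Carrow 0.6079.
Largest remainders: Brisco, Arden receive the extra seats.

Arden 5, Brisco 14, Carrow 5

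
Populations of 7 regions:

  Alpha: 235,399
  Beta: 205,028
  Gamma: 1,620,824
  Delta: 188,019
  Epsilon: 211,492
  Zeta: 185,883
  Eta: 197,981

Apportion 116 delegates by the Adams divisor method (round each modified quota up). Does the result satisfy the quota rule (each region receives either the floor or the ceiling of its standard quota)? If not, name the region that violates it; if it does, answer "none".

Standard quotas: Alpha 9.599, Beta 8.361, Gamma 66.095, Delta 7.667, Epsilon 8.624, Zeta 7.580, Eta 8.073.
Adams allocation: Alpha 10, Beta 9, Gamma 64, Delta 8, Epsilon 9, Zeta 8, Eta 8.
Gamma has quota 66.095 (lower 66, upper 67) but receives 64 — outside the quota interval.

Gamma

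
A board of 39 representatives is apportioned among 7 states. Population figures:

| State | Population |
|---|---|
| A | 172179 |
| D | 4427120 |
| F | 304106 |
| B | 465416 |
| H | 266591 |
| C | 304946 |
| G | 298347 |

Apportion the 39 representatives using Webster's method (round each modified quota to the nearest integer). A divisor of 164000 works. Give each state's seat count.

With modified divisor 164000: modified quotas A 1.050, D 26.995, F 1.854, B 2.838, H 1.626, C 1.859, G 1.819.
Rounding to the nearest integer: A 1, D 27, F 2, B 3, H 2, C 2, G 2 (total 39).

A: 1, D: 27, F: 2, B: 3, H: 2, C: 2, G: 2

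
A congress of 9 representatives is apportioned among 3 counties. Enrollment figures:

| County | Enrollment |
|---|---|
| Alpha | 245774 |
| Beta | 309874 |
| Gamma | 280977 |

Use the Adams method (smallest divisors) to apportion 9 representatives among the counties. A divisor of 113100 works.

With modified divisor 113100: modified quotas Alpha 2.173, Beta 2.740, Gamma 2.484.
Rounding up: Alpha 3, Beta 3, Gamma 3 (total 9).

Alpha 3; Beta 3; Gamma 3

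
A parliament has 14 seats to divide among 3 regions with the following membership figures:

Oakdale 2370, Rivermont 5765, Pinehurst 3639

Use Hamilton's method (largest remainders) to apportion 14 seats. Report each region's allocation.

Oakdale 3; Rivermont 7; Pinehurst 4

Standard divisor: 11774 ÷ 14 = 841.
Standard quotas: Oakdale 2.8181, Rivermont 6.8549, Pinehurst 4.3270.
Lower quotas: Oakdale 2, Rivermont 6, Pinehurst 4 (sum 12, leaving 2 seats).
Remainders in descending order: Rivermont 0.8549, Oakdale 0.8181, Pinehurst 0.3270.
The surplus seats go to Rivermont, Oakdale.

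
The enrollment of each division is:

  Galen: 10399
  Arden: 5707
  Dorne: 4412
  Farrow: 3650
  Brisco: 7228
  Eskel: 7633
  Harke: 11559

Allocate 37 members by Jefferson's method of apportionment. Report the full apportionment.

Standard divisor 50588/37 ≈ 1367.243; standard quotas: Galen 7.606, Arden 4.174, Dorne 3.227, Farrow 2.670, Brisco 5.287, Eskel 5.583, Harke 8.454.
Rounding down gives 7, 4, 3, 2, 5, 5, 8 = 34 seats, so the divisor must be adjusted.
With modified divisor 1240: modified quotas Galen 8.386, Arden 4.602, Dorne 3.558, Farrow 2.944, Brisco 5.829, Eskel 6.156, Harke 9.322.
Rounding down: Galen 8, Arden 4, Dorne 3, Farrow 2, Brisco 5, Eskel 6, Harke 9 (total 37).

Galen=8; Arden=4; Dorne=3; Farrow=2; Brisco=5; Eskel=6; Harke=9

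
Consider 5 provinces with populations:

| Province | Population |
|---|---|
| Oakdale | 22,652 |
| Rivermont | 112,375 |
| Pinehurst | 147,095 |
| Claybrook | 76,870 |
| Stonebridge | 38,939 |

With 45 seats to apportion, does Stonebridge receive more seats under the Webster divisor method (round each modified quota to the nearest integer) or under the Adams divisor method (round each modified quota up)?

Webster: Oakdale 3, Rivermont 13, Pinehurst 16, Claybrook 9, Stonebridge 4.
Adams: Oakdale 3, Rivermont 12, Pinehurst 16, Claybrook 9, Stonebridge 5.
Stonebridge gets 4 under Webster and 5 under Adams.

Adams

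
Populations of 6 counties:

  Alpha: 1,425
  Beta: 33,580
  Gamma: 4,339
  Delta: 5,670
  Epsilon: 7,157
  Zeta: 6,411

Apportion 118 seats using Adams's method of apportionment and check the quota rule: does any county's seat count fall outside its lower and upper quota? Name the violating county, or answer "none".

Beta

Standard quotas: Alpha 2.870, Beta 67.639, Gamma 8.740, Delta 11.421, Epsilon 14.416, Zeta 12.913.
Adams allocation: Alpha 3, Beta 66, Gamma 9, Delta 12, Epsilon 15, Zeta 13.
Beta has quota 67.639 (lower 67, upper 68) but receives 66 — outside the quota interval.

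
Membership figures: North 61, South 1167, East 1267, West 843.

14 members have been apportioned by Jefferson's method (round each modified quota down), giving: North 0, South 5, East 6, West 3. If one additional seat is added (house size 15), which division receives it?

Priority for the next seat is population ÷ (current seats + 1).
Priorities: North 61.000, South 194.500, East 181.000, West 210.750.
Highest priority: West.

West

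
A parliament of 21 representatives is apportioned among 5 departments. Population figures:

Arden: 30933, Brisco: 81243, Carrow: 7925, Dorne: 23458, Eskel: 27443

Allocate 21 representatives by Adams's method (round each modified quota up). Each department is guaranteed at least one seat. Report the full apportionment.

Arden=4, Brisco=9, Carrow=1, Dorne=3, Eskel=4

Standard divisor 171002/21 ≈ 8142.952; standard quotas: Arden 3.799, Brisco 9.977, Carrow 0.973, Dorne 2.881, Eskel 3.370.
Rounding up gives 4, 10, 1, 3, 4 = 22 seats, so the divisor must be adjusted.
With modified divisor 9087: modified quotas Arden 3.404, Brisco 8.941, Carrow 0.872, Dorne 2.581, Eskel 3.020.
Rounding up: Arden 4, Brisco 9, Carrow 1, Dorne 3, Eskel 4 (total 21).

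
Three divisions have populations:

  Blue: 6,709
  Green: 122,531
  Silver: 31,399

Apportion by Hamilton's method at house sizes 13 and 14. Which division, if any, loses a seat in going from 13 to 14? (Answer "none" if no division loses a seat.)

At 13 seats: Blue 1, Green 10, Silver 2.
At 14 seats: Blue 0, Green 11, Silver 3.
Blue drops from 1 to 0.

Blue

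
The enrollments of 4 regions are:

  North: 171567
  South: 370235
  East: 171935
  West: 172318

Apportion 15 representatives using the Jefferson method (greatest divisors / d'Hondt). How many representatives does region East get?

Standard divisor 886055/15 ≈ 59070.333; standard quotas: North 2.904, South 6.268, East 2.911, West 2.917.
Rounding down gives 2, 6, 2, 2 = 12 seats, so the divisor must be adjusted.
With modified divisor 55000: modified quotas North 3.119, South 6.732, East 3.126, West 3.133.
Rounding down: North 3, South 6, East 3, West 3 (total 15).
East receives 3.

3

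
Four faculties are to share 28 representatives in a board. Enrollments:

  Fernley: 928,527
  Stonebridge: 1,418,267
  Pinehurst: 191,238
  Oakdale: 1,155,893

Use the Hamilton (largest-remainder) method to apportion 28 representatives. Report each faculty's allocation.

Fernley=7, Stonebridge=11, Pinehurst=1, Oakdale=9

Standard divisor: 3693925 ÷ 28 ≈ 131925.893.
Standard quotas: Fernley 7.0382, Stonebridge 10.7505, Pinehurst 1.4496, Oakdale 8.7617.
Lower quotas: Fernley 7, Stonebridge 10, Pinehurst 1, Oakdale 8 (sum 26, leaving 2 seats).
Remainders in descending order: Oakdale 0.7617, Stonebridge 0.7505, Pinehurst 0.4496, Fernley 0.0382.
The surplus seats go to Oakdale, Stonebridge.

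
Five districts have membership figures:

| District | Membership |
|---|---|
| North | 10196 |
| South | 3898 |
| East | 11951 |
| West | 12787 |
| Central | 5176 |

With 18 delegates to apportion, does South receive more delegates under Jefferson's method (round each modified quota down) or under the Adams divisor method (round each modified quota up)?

Adams

Jefferson: North 4, South 1, East 5, West 6, Central 2.
Adams: North 4, South 2, East 5, West 5, Central 2.
South gets 1 under Jefferson and 2 under Adams.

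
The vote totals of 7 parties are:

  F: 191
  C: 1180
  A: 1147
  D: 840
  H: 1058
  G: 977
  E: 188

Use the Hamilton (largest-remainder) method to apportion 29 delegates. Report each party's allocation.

F 1, C 6, A 6, D 4, H 6, G 5, E 1

The standard divisor is 5581/29 ≈ 192.448.
Standard quotas: F 0.992, C 6.132, A 5.960, D 4.365, H 5.498, G 5.077, E 0.977.
Lower quotas: F 0, C 6, A 5, D 4, H 5, G 5, E 0 (sum 25, leaving 4 seats).
Remainders in descending order: F 0.992, E 0.977, A 0.960, H 0.498, D 0.365, C 0.132, G 0.077.
Largest remainders: F, E, A, H receive the extra seats.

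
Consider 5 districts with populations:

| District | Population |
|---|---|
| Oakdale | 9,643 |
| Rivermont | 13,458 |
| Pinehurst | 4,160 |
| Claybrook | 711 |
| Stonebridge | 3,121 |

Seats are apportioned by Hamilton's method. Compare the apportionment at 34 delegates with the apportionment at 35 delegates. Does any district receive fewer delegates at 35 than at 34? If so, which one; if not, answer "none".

At 34 seats: Oakdale 10, Rivermont 15, Pinehurst 5, Claybrook 1, Stonebridge 3.
At 35 seats: Oakdale 11, Rivermont 15, Pinehurst 5, Claybrook 1, Stonebridge 3.
No district's allocation decreased.

none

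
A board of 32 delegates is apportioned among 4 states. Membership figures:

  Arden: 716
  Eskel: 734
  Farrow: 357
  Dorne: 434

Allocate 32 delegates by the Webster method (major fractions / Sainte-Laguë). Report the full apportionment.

Arden=10, Eskel=11, Farrow=5, Dorne=6

Standard divisor 2241/32 ≈ 70.031; standard quotas: Arden 10.224, Eskel 10.481, Farrow 5.098, Dorne 6.197.
Rounding to the nearest integer gives 10, 10, 5, 6 = 31 seats, so the divisor must be adjusted.
With modified divisor 69: modified quotas Arden 10.377, Eskel 10.638, Farrow 5.174, Dorne 6.290.
Rounding to the nearest integer: Arden 10, Eskel 11, Farrow 5, Dorne 6 (total 32).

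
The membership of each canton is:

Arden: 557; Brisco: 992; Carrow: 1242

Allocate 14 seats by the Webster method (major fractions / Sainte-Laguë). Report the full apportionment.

Arden 3, Brisco 5, Carrow 6

Standard divisor 2791/14 ≈ 199.357; standard quotas: Arden 2.794, Brisco 4.976, Carrow 6.230.
Rounding to the nearest integer gives Arden 3, Brisco 5, Carrow 6 — total 14, matching the house size, so no adjustment is needed.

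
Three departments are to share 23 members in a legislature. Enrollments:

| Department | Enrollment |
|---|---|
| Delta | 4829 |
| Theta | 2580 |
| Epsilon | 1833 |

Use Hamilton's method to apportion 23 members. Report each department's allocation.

Delta=12, Theta=6, Epsilon=5

Total 9242; standard divisor 9242/23 ≈ 401.826.
Standard quotas: Delta 12.018, Theta 6.421, Epsilon 4.562.
Lower quotas: Delta 12, Theta 6, Epsilon 4 (sum 22, leaving 1 seat).
Remainders in descending order: Epsilon 0.562, Theta 0.421, Delta 0.018.
The surplus seat goes to Epsilon.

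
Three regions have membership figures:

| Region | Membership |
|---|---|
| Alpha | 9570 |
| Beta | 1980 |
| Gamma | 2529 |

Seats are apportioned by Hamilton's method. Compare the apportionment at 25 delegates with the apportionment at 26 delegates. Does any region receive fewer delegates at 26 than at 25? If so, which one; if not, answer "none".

Beta

At 25 seats: Alpha 17, Beta 4, Gamma 4.
At 26 seats: Alpha 18, Beta 3, Gamma 5.
Beta drops from 4 to 3.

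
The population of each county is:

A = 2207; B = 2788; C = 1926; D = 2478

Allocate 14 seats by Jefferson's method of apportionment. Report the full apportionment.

A 3, B 4, C 3, D 4

Standard divisor 9399/14 ≈ 671.357; standard quotas: A 3.287, B 4.153, C 2.869, D 3.691.
Rounding down gives 3, 4, 2, 3 = 12 seats, so the divisor must be adjusted.
With modified divisor 600: modified quotas A 3.678, B 4.647, C 3.210, D 4.130.
Rounding down: A 3, B 4, C 3, D 4 (total 14).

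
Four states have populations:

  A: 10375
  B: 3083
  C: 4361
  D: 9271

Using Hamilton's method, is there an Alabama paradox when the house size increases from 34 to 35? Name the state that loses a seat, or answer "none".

At 34 seats: A 13, B 4, C 5, D 12.
At 35 seats: A 13, B 4, C 6, D 12.
No state's allocation decreased.

none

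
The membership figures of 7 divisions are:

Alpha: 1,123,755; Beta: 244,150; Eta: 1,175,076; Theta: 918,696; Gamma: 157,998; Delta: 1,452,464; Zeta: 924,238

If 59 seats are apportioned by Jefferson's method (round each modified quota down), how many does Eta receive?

Standard divisor 5996377/59 ≈ 101633.508; standard quotas: Alpha 11.057, Beta 2.402, Eta 11.562, Theta 9.039, Gamma 1.555, Delta 14.291, Zeta 9.094.
Rounding down gives 11, 2, 11, 9, 1, 14, 9 = 57 seats, so the divisor must be adjusted.
With modified divisor 95200: modified quotas Alpha 11.804, Beta 2.565, Eta 12.343, Theta 9.650, Gamma 1.660, Delta 15.257, Zeta 9.708.
Rounding down: Alpha 11, Beta 2, Eta 12, Theta 9, Gamma 1, Delta 15, Zeta 9 (total 59).
Eta receives 12.

12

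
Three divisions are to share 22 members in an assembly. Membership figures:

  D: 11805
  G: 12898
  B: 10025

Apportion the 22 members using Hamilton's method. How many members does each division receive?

The standard divisor is 34728/22 ≈ 1578.545.
Standard quotas: D 7.4784, G 8.1708, B 6.3508.
Lower quotas: D 7, G 8, B 6 (sum 21, leaving 1 seat).
Remainders in descending order: D 0.4784, B 0.3508, G 0.1708.
The surplus seat goes to D.

D: 8; G: 8; B: 6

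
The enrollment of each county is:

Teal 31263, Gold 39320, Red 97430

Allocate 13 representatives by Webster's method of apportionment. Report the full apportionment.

Standard divisor 168013/13 ≈ 12924.077; standard quotas: Teal 2.419, Gold 3.042, Red 7.539.
Rounding to the nearest integer gives Teal 2, Gold 3, Red 8 — total 13, matching the house size, so no adjustment is needed.

Teal=2; Gold=3; Red=8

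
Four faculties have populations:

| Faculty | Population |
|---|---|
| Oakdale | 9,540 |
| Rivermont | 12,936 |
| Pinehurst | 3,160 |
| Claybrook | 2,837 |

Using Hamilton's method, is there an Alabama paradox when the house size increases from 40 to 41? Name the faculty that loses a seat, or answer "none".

At 40 seats: Oakdale 13, Rivermont 18, Pinehurst 5, Claybrook 4.
At 41 seats: Oakdale 14, Rivermont 19, Pinehurst 4, Claybrook 4.
Pinehurst drops from 5 to 4.

Pinehurst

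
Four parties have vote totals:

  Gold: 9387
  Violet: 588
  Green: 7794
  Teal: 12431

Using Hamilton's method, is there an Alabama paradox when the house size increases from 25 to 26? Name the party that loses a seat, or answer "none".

Violet

At 25 seats: Gold 8, Violet 1, Green 6, Teal 10.
At 26 seats: Gold 8, Violet 0, Green 7, Teal 11.
Violet drops from 1 to 0.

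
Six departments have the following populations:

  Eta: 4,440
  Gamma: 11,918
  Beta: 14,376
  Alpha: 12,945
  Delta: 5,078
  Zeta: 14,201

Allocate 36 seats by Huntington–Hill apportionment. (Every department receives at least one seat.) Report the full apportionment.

With divisor 1771: modified quotas Eta 2.507, Gamma 6.730, Beta 8.117, Alpha 7.309, Delta 2.867, Zeta 8.019.
Geometric-mean thresholds: Eta √(2·3)=2.449, Gamma √(6·7)=6.481, Beta √(8·9)=8.485, Alpha √(7·8)=7.483, Delta √(2·3)=2.449, Zeta √(8·9)=8.485.
Each quota rounded against its threshold gives Eta 3, Gamma 7, Beta 8, Alpha 7, Delta 3, Zeta 8 (total 36).

Eta 3, Gamma 7, Beta 8, Alpha 7, Delta 3, Zeta 8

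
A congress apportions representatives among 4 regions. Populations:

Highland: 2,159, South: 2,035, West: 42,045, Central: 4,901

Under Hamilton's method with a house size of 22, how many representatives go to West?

18

Total 51140; standard divisor 51140/22 ≈ 2324.545.
Standard quotas: Highland 0.9288, South 0.8754, West 18.0874, Central 2.1084.
Lower quotas: Highland 0, South 0, West 18, Central 2 (sum 20, leaving 2 seats).
Remainders in descending order: Highland 0.9288, South 0.8754, Central 0.1084, West 0.0874.
Largest remainders: Highland, South receive the extra seats.
West receives 18.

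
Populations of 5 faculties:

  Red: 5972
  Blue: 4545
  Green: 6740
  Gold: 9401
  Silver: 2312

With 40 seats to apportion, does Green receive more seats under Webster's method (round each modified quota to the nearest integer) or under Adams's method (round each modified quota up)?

Webster

Webster: Red 8, Blue 6, Green 10, Gold 13, Silver 3.
Adams: Red 8, Blue 6, Green 9, Gold 13, Silver 4.
Green gets 10 under Webster and 9 under Adams.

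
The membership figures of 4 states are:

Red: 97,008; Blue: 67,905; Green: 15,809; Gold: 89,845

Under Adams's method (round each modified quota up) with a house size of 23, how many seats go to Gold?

7

Standard divisor 270567/23 ≈ 11763.783; standard quotas: Red 8.246, Blue 5.772, Green 1.344, Gold 7.637.
Rounding up gives 9, 6, 2, 8 = 25 seats, so the divisor must be adjusted.
With modified divisor 13200: modified quotas Red 7.349, Blue 5.144, Green 1.198, Gold 6.806.
Rounding up: Red 8, Blue 6, Green 2, Gold 7 (total 23).
Gold receives 7.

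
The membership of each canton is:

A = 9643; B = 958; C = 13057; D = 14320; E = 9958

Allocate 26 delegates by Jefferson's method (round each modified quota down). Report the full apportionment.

Standard divisor 47936/26 ≈ 1843.692; standard quotas: A 5.230, B 0.520, C 7.082, D 7.767, E 5.401.
Rounding down gives 5, 0, 7, 7, 5 = 24 seats, so the divisor must be adjusted.
With modified divisor 1650: modified quotas A 5.844, B 0.581, C 7.913, D 8.679, E 6.035.
Rounding down: A 5, B 0, C 7, D 8, E 6 (total 26).

A: 5, B: 0, C: 7, D: 8, E: 6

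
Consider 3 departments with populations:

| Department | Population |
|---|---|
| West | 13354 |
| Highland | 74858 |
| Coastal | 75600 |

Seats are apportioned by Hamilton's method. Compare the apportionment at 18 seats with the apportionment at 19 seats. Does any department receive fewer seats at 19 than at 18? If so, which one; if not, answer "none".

West

At 18 seats: West 2, Highland 8, Coastal 8.
At 19 seats: West 1, Highland 9, Coastal 9.
West drops from 2 to 1.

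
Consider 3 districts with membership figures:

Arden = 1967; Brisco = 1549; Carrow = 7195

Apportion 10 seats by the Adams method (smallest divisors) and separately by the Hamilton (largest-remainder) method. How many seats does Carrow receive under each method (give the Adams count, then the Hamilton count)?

6 and 7

Adams: Arden 2, Brisco 2, Carrow 6.
Hamilton: Arden 2, Brisco 1, Carrow 7.
Carrow gets 6 under Adams and 7 under Hamilton.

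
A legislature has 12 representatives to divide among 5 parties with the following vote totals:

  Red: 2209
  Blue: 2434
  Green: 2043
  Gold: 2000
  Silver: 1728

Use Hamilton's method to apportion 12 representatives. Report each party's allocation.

Red 3, Blue 3, Green 2, Gold 2, Silver 2

The standard divisor is 10414/12 ≈ 867.833.
Standard quotas: Red 2.545, Blue 2.805, Green 2.354, Gold 2.305, Silver 1.991.
Lower quotas: Red 2, Blue 2, Green 2, Gold 2, Silver 1 (sum 9, leaving 3 seats).
Remainders in descending order: Silver 0.991, Blue 0.805, Red 0.545, Green 0.354, Gold 0.305.
The surplus seats go to Silver, Blue, Red.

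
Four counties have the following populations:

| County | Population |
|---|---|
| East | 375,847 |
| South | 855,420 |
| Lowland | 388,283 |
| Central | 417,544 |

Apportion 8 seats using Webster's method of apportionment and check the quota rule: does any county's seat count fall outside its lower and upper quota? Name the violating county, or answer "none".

Standard quotas: East 1.476, South 3.359, Lowland 1.525, Central 1.640.
Webster allocation: East 1, South 3, Lowland 2, Central 2.
Every allocation lies between the lower and upper quota.

none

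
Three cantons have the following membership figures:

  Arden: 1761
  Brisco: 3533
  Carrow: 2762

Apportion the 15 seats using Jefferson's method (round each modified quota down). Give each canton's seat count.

Standard divisor 8056/15 ≈ 537.067; standard quotas: Arden 3.279, Brisco 6.578, Carrow 5.143.
Rounding down gives 3, 6, 5 = 14 seats, so the divisor must be adjusted.
With modified divisor 500: modified quotas Arden 3.522, Brisco 7.066, Carrow 5.524.
Rounding down: Arden 3, Brisco 7, Carrow 5 (total 15).

Arden 3, Brisco 7, Carrow 5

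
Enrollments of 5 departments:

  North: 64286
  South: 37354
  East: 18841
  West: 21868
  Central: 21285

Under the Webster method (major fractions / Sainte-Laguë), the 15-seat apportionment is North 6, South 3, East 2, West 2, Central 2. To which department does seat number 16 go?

South

Priority for the next seat is population ÷ (current seats + 0.5).
Priorities: North 9890.154, South 10672.571, East 7536.400, West 8747.200, Central 8514.000.
Highest priority: South.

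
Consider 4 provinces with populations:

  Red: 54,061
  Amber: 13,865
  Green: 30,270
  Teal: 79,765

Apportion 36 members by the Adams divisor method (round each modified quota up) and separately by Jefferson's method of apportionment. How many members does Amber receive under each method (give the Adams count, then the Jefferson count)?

Adams: Red 11, Amber 3, Green 6, Teal 16.
Jefferson: Red 11, Amber 2, Green 6, Teal 17.
Amber gets 3 under Adams and 2 under Jefferson.

3 and 2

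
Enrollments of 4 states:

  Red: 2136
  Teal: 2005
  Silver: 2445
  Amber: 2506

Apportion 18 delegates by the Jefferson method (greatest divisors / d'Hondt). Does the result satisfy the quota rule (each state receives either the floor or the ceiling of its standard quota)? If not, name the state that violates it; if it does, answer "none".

none

Standard quotas: Red 4.229, Teal 3.969, Silver 4.841, Amber 4.961.
Jefferson allocation: Red 4, Teal 4, Silver 5, Amber 5.
Every allocation lies between the lower and upper quota.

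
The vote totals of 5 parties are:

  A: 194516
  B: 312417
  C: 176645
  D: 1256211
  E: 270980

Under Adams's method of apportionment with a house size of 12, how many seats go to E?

2

Standard divisor 2210769/12 ≈ 184230.75; standard quotas: A 1.056, B 1.696, C 0.959, D 6.819, E 1.471.
Rounding up gives 2, 2, 1, 7, 2 = 14 seats, so the divisor must be adjusted.
With modified divisor 230300: modified quotas A 0.845, B 1.357, C 0.767, D 5.455, E 1.177.
Rounding up: A 1, B 2, C 1, D 6, E 2 (total 12).
E receives 2.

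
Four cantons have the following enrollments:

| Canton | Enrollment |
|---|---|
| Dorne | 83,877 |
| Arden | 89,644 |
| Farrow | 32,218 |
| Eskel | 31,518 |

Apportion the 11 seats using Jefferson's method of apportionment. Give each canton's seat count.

Dorne 4, Arden 5, Farrow 1, Eskel 1

Standard divisor 237257/11 ≈ 21568.818; standard quotas: Dorne 3.889, Arden 4.156, Farrow 1.494, Eskel 1.461.
Rounding down gives 3, 4, 1, 1 = 9 seats, so the divisor must be adjusted.
With modified divisor 17400: modified quotas Dorne 4.821, Arden 5.152, Farrow 1.852, Eskel 1.811.
Rounding down: Dorne 4, Arden 5, Farrow 1, Eskel 1 (total 11).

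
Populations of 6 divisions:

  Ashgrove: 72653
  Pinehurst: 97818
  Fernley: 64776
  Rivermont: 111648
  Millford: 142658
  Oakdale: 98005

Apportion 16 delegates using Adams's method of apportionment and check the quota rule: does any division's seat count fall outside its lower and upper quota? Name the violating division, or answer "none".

none

Standard quotas: Ashgrove 1.978, Pinehurst 2.664, Fernley 1.764, Rivermont 3.040, Millford 3.885, Oakdale 2.669.
Adams allocation: Ashgrove 2, Pinehurst 3, Fernley 2, Rivermont 3, Millford 3, Oakdale 3.
Every allocation lies between the lower and upper quota.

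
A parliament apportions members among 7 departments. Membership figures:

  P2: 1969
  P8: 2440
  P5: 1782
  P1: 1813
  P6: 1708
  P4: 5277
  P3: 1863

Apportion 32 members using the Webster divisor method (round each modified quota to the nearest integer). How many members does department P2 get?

4

Standard divisor 16852/32 ≈ 526.625; standard quotas: P2 3.739, P8 4.633, P5 3.384, P1 3.443, P6 3.243, P4 10.020, P3 3.538.
Rounding to the nearest integer gives P2 4, P8 5, P5 3, P1 3, P6 3, P4 10, P3 4 — total 32, matching the house size, so no adjustment is needed.
P2 receives 4.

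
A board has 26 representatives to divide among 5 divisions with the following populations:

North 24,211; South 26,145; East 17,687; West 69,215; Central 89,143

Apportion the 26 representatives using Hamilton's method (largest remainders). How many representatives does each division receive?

Total 226401; standard divisor 226401/26 ≈ 8707.731.
Standard quotas: North 2.7804, South 3.0025, East 2.0312, West 7.9487, Central 10.2372.
Lower quotas: North 2, South 3, East 2, West 7, Central 10 (sum 24, leaving 2 seats).
Remainders in descending order: West 0.9487, North 0.7804, Central 0.2372, East 0.0312, South 0.0025.
Largest remainders: West, North receive the extra seats.

North=3, South=3, East=2, West=8, Central=10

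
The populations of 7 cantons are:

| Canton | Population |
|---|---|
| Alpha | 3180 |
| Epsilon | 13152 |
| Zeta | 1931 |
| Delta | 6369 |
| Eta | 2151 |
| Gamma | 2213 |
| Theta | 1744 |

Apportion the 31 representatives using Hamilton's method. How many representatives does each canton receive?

Alpha: 3, Epsilon: 13, Zeta: 2, Delta: 7, Eta: 2, Gamma: 2, Theta: 2

The standard divisor is 30740/31 ≈ 991.613.
Standard quotas: Alpha 3.2069, Epsilon 13.2632, Zeta 1.9473, Delta 6.4229, Eta 2.1692, Gamma 2.2317, Theta 1.7588.
Lower quotas: Alpha 3, Epsilon 13, Zeta 1, Delta 6, Eta 2, Gamma 2, Theta 1 (sum 28, leaving 3 seats).
Remainders in descending order: Zeta 0.9473, Theta 0.7588, Delta 0.4229, Epsilon 0.2632, Gamma 0.2317, Alpha 0.2069, Eta 0.1692.
Largest remainders: Zeta, Theta, Delta receive the extra seats.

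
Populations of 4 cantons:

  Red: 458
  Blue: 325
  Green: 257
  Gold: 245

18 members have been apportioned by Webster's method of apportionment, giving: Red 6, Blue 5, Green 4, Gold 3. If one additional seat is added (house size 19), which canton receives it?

Priority for the next seat is population ÷ (current seats + 0.5).
Priorities: Red 70.462, Blue 59.091, Green 57.111, Gold 70.000.
Highest priority: Red.

Red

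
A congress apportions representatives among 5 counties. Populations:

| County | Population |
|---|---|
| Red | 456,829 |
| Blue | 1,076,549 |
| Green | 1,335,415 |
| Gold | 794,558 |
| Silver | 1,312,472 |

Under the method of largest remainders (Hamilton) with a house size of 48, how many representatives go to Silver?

Total 4975823; standard divisor 4975823/48 ≈ 103662.979.
Standard quotas: Red 4.4069, Blue 10.3851, Green 12.8823, Gold 7.6648, Silver 12.6610.
Lower quotas: Red 4, Blue 10, Green 12, Gold 7, Silver 12 (sum 45, leaving 3 seats).
Remainders in descending order: Green 0.8823, Gold 0.6648, Silver 0.6610, Red 0.4069, Blue 0.3851.
Largest remainders: Green, Gold, Silver receive the extra seats.
Silver receives 13.

13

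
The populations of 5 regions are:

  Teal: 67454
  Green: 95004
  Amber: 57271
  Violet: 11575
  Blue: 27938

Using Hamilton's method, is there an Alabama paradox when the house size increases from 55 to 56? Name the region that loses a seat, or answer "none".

At 55 seats: Teal 14, Green 20, Amber 12, Violet 3, Blue 6.
At 56 seats: Teal 15, Green 21, Amber 12, Violet 2, Blue 6.
Violet drops from 3 to 2.

Violet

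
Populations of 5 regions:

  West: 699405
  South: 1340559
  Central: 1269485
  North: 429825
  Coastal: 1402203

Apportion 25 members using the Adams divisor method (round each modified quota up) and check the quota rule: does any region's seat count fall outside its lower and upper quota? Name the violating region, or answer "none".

Standard quotas: West 3.401, South 6.518, Central 6.173, North 2.090, Coastal 6.818.
Adams allocation: West 4, South 6, Central 6, North 2, Coastal 7.
Every allocation lies between the lower and upper quota.

none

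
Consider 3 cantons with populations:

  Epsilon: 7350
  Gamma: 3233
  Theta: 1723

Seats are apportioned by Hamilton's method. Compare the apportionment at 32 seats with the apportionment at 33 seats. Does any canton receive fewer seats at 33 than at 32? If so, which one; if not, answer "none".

Theta

At 32 seats: Epsilon 19, Gamma 8, Theta 5.
At 33 seats: Epsilon 20, Gamma 9, Theta 4.
Theta drops from 5 to 4.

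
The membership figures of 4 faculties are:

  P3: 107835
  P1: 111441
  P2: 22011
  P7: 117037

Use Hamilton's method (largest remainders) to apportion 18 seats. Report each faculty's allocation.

Total 358324; standard divisor 358324/18 ≈ 19906.889.
Standard quotas: P3 5.4170, P1 5.5981, P2 1.1057, P7 5.8792.
Lower quotas: P3 5, P1 5, P2 1, P7 5 (sum 16, leaving 2 seats).
Remainders in descending order: P7 0.8792, P1 0.5981, P3 0.4170, P2 0.1057.
The surplus seats go to P7, P1.

P3 5, P1 6, P2 1, P7 6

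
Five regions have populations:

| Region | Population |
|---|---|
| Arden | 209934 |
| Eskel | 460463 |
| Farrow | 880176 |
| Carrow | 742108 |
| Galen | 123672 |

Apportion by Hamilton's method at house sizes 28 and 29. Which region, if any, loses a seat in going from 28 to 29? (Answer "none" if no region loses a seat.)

At 28 seats: Arden 2, Eskel 5, Farrow 10, Carrow 9, Galen 2.
At 29 seats: Arden 2, Eskel 6, Farrow 11, Carrow 9, Galen 1.
Galen drops from 2 to 1.

Galen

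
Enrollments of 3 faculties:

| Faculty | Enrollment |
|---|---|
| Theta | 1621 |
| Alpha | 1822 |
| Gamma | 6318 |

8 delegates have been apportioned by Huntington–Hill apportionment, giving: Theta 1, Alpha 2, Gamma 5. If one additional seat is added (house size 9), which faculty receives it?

Priority for the next seat is population ÷ (√(s·(s+1))).
Priorities: Theta 1146.220, Alpha 743.828, Gamma 1153.504.
Highest priority: Gamma.

Gamma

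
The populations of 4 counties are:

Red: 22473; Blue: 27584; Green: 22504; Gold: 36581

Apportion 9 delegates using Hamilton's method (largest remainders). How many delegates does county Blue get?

2

Standard divisor: 109142 ÷ 9 ≈ 12126.889.
Standard quotas: Red 1.8532, Blue 2.2746, Green 1.8557, Gold 3.0165.
Lower quotas: Red 1, Blue 2, Green 1, Gold 3 (sum 7, leaving 2 seats).
Remainders in descending order: Green 0.8557, Red 0.8532, Blue 0.2746, Gold 0.0165.
The surplus seats go to Green, Red.
Blue receives 2.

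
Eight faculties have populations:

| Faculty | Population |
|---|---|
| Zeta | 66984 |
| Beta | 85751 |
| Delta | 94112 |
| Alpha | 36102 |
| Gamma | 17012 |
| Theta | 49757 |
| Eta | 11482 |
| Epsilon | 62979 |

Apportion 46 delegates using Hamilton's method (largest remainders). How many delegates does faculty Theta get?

Standard divisor: 424179 ÷ 46 ≈ 9221.283.
Standard quotas: Zeta 7.2641, Beta 9.2992, Delta 10.2060, Alpha 3.9151, Gamma 1.8449, Theta 5.3959, Eta 1.2452, Epsilon 6.8297.
Lower quotas: Zeta 7, Beta 9, Delta 10, Alpha 3, Gamma 1, Theta 5, Eta 1, Epsilon 6 (sum 42, leaving 4 seats).
Remainders in descending order: Alpha 0.9151, Gamma 0.8449, Epsilon 0.8297, Theta 0.3959, Beta 0.2992, Zeta 0.2641, Eta 0.2452, Delta 0.2060.
The surplus seats go to Alpha, Gamma, Epsilon, Theta.
Theta receives 6.

6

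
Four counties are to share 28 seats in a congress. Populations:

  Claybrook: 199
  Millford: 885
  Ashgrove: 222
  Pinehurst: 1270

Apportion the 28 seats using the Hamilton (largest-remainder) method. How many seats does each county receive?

Standard divisor: 2576 ÷ 28 = 92.
Standard quotas: Claybrook 2.163, Millford 9.620, Ashgrove 2.413, Pinehurst 13.804.
Lower quotas: Claybrook 2, Millford 9, Ashgrove 2, Pinehurst 13 (sum 26, leaving 2 seats).
Remainders in descending order: Pinehurst 0.804, Millford 0.620, Ashgrove 0.413, Claybrook 0.163.
The surplus seats go to Pinehurst, Millford.

Claybrook 2, Millford 10, Ashgrove 2, Pinehurst 14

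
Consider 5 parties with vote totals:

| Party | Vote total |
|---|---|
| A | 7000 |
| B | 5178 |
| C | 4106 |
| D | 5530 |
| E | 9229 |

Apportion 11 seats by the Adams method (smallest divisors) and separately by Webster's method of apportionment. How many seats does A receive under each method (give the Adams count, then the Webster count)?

2 and 3

Adams: A 2, B 2, C 2, D 2, E 3.
Webster: A 3, B 2, C 1, D 2, E 3.
A gets 2 under Adams and 3 under Webster.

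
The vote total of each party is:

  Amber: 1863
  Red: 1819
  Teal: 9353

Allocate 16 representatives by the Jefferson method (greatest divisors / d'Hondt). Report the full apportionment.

Amber 2, Red 2, Teal 12

Standard divisor 13035/16 ≈ 814.688; standard quotas: Amber 2.287, Red 2.233, Teal 11.480.
Rounding down gives 2, 2, 11 = 15 seats, so the divisor must be adjusted.
With modified divisor 750: modified quotas Amber 2.484, Red 2.425, Teal 12.471.
Rounding down: Amber 2, Red 2, Teal 12 (total 16).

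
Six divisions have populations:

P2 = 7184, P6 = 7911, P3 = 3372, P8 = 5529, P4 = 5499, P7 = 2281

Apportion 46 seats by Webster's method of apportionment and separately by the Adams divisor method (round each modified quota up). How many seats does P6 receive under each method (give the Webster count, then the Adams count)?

12 and 11

Webster: P2 10, P6 12, P3 5, P8 8, P4 8, P7 3.
Adams: P2 10, P6 11, P3 5, P8 8, P4 8, P7 4.
P6 gets 12 under Webster and 11 under Adams.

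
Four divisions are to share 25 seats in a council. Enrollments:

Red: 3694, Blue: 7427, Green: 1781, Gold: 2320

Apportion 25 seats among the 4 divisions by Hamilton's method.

Total 15222; standard divisor 15222/25 ≈ 608.88.
Standard quotas: Red 6.0669, Blue 12.1978, Green 2.9250, Gold 3.8103.
Lower quotas: Red 6, Blue 12, Green 2, Gold 3 (sum 23, leaving 2 seats).
Remainders in descending order: Green 0.9250, Gold 0.8103, Blue 0.1978, Red 0.0669.
The surplus seats go to Green, Gold.

Red=6, Blue=12, Green=3, Gold=4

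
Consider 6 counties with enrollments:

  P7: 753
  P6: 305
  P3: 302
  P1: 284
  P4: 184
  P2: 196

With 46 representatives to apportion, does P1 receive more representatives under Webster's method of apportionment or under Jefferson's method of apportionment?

Webster: P7 17, P6 7, P3 7, P1 7, P4 4, P2 4.
Jefferson: P7 18, P6 7, P3 7, P1 6, P4 4, P2 4.
P1 gets 7 under Webster and 6 under Jefferson.

Webster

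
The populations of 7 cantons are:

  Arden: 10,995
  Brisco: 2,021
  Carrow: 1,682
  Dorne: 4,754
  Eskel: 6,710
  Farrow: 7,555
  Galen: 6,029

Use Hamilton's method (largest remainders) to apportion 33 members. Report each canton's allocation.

Standard divisor: 39746 ÷ 33 ≈ 1204.424.
Standard quotas: Arden 9.1288, Brisco 1.6780, Carrow 1.3965, Dorne 3.9471, Eskel 5.5711, Farrow 6.2727, Galen 5.0057.
Lower quotas: Arden 9, Brisco 1, Carrow 1, Dorne 3, Eskel 5, Farrow 6, Galen 5 (sum 30, leaving 3 seats).
Remainders in descending order: Dorne 0.9471, Brisco 0.6780, Eskel 0.5711, Carrow 0.3965, Farrow 0.2727, Arden 0.1288, Galen 0.0057.
The surplus seats go to Dorne, Brisco, Eskel.

Arden=9; Brisco=2; Carrow=1; Dorne=4; Eskel=6; Farrow=6; Galen=5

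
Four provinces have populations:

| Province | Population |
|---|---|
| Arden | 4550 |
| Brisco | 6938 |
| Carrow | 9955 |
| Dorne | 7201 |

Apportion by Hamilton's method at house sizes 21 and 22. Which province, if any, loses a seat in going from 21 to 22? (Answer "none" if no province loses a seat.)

Arden

At 21 seats: Arden 4, Brisco 5, Carrow 7, Dorne 5.
At 22 seats: Arden 3, Brisco 5, Carrow 8, Dorne 6.
Arden drops from 4 to 3.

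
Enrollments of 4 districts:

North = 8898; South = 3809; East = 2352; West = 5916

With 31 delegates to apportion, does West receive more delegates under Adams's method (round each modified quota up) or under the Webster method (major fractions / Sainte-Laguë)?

Webster

Adams: North 13, South 6, East 4, West 8.
Webster: North 13, South 6, East 3, West 9.
West gets 8 under Adams and 9 under Webster.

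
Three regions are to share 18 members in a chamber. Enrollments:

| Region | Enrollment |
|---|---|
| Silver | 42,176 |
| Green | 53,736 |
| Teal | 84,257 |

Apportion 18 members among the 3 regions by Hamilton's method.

Silver=4; Green=5; Teal=9

Standard divisor: 180169 ÷ 18 ≈ 10009.389.
Standard quotas: Silver 4.2136, Green 5.3686, Teal 8.4178.
Lower quotas: Silver 4, Green 5, Teal 8 (sum 17, leaving 1 seat).
Remainders in descending order: Teal 0.4178, Green 0.3686, Silver 0.2136.
Largest remainder: Teal receives the extra seat.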